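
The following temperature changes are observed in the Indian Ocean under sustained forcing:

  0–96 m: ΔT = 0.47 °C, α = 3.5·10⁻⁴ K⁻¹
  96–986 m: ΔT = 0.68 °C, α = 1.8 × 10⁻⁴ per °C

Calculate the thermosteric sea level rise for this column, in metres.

Δh = 0.12 m

0–96 m: 96 × 0.47 × 3.5×10⁻⁴ = 0.015792 m
Layer 2: 1.8×10⁻⁴ × 0.68 × 890 = 0.108936 m
Δh = 0.015792 + 0.108936 = 0.124728 m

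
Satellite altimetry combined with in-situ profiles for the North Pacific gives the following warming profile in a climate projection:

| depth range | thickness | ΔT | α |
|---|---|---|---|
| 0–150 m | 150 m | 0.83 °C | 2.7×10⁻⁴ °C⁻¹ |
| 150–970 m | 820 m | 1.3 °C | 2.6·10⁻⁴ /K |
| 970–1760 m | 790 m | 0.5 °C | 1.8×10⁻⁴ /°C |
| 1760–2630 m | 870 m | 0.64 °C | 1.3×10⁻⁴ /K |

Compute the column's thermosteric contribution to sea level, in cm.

0–150 m: 2.7×10⁻⁴ × 150 × 0.83 = 0.033615 m
Layer 2: 1.3 × 820 × 2.6×10⁻⁴ = 0.27716 m
970–1760 m: 790 × 1.8×10⁻⁴ × 0.5 = 0.07110 m
Layer 4: 870 × 1.3×10⁻⁴ × 0.64 = 0.072384 m
Δh = 0.033615 + 0.27716 + 0.07110 + 0.072384 = 0.454259 m ≈ 45 cm

Δh ≈ 45 cm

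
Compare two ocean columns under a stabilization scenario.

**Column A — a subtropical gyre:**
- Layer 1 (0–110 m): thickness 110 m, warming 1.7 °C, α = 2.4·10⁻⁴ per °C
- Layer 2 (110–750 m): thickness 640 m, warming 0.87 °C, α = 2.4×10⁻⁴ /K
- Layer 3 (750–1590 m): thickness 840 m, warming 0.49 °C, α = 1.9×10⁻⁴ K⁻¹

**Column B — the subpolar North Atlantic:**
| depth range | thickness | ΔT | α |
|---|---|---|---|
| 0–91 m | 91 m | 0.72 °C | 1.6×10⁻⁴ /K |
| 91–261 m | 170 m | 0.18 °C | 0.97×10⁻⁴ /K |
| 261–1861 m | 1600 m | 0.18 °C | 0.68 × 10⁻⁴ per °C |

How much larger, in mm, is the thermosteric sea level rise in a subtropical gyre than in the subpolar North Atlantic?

220 mm larger

A 110 × 1.7 × 2.4×10⁻⁴ = 0.04488 m
A 110–750 m: 0.87 × 640 × 2.4×10⁻⁴ = 0.133632 m
A Layer 3: 1.9×10⁻⁴ × 840 × 0.49 = 0.078204 m
A total: 0.256716 m
B Layer 1: 1.6×10⁻⁴ × 91 × 0.72 = 0.0104832 m
B Layer 2: 0.97×10⁻⁴ × 170 × 0.18 = 0.0029682 m
B Layer 3: 0.68×10⁻⁴ × 1600 × 0.18 = 0.019584 m
B total: 0.0330354 m
Difference: 0.256716 − 0.0330354 = 0.2236806 m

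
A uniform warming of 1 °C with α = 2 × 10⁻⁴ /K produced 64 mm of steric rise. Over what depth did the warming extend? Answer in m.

320 m

H = Δh/(αΔT) = 0.064 / (2×10⁻⁴ × 1) = 320.0 m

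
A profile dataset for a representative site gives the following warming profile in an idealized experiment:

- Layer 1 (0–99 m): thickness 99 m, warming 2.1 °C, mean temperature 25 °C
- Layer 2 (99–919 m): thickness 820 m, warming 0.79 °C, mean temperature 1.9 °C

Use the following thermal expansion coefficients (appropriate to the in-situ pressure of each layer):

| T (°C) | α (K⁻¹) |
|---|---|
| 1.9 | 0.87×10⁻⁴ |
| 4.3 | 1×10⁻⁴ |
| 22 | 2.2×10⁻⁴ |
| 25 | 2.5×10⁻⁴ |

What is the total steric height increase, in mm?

Layer 1 at 25 °C → α = 2.5×10⁻⁴ K⁻¹
Layer 2 at 1.9 °C → α = 0.87×10⁻⁴ K⁻¹
0–99 m: 2.5×10⁻⁴ × 2.1 × 99 = 0.051975 m
0.87×10⁻⁴ × 0.79 × 820 = 0.0563586 m
Δh = 0.051975 + 0.0563586 = 0.1083336 m ≈ 108 mm

108 mm of thermosteric rise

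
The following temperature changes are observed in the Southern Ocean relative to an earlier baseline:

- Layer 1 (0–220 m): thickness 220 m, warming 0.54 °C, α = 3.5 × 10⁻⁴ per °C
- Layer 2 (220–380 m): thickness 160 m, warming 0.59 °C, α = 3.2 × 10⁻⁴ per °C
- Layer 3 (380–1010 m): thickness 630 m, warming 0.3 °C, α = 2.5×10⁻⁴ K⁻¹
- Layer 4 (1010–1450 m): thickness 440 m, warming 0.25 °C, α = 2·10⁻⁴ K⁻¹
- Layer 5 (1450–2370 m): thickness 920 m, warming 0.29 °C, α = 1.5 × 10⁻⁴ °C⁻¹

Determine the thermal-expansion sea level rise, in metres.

0.181 m of thermosteric rise

0–220 m: 220 × 0.54 × 3.5×10⁻⁴ = 0.04158 m
3.2×10⁻⁴ × 160 × 0.59 = 0.030208 m
Layer 3: 630 × 0.3 × 2.5×10⁻⁴ = 0.04725 m
Layer 4: 0.25 × 2×10⁻⁴ × 440 = 0.02200 m
1450–2370 m: 1.5×10⁻⁴ × 0.29 × 920 = 0.04002 m
Δh = 0.04158 + 0.030208 + 0.04725 + 0.02200 + 0.04002 = 0.181058 m ≈ 0.181 m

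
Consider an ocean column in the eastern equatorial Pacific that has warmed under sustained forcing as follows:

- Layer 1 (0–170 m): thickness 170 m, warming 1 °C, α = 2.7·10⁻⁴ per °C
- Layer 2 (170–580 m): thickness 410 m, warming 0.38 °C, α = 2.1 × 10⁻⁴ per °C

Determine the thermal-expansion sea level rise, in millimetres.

170 × 2.7×10⁻⁴ × 1 = 0.04590 m
0.38 × 410 × 2.1×10⁻⁴ = 0.032718 m
Δh = 0.04590 + 0.032718 = 0.078618 m

79 mm of thermosteric rise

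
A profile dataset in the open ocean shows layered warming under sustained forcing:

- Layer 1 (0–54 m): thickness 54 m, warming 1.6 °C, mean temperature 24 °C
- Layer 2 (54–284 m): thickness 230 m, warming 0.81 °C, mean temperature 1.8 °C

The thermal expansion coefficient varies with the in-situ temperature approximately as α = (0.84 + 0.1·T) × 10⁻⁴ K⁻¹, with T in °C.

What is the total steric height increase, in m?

Layer 1: α = (0.84 + 0.1×24)×10⁻⁴ = 3.24×10⁻⁴ K⁻¹
Layer 2: α = (0.84 + 0.1×1.8)×10⁻⁴ = 1.02×10⁻⁴ K⁻¹
0–54 m: 54 × 3.24×10⁻⁴ × 1.6 = 0.0279936 m
Layer 2: 230 × 0.81 × 1.02×10⁻⁴ = 0.0190026 m
Δh = 0.0279936 + 0.0190026 = 0.0469962 m

Δh ≈ 0.0470 m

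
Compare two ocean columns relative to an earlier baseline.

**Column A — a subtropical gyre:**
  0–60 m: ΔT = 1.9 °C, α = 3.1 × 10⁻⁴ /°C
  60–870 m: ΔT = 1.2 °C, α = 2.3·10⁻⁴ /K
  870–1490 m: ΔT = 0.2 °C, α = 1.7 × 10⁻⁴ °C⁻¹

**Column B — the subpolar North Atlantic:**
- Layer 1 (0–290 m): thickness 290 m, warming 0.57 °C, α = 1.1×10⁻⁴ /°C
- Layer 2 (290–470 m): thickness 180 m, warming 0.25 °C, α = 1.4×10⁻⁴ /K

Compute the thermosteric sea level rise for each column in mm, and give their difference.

Δh_A ≈ 280 mm, Δh_B ≈ 24.5 mm; difference ≈ 255 mm

A Layer 1: 60 × 1.9 × 3.1×10⁻⁴ = 0.03534 m
A 1.2 × 810 × 2.3×10⁻⁴ = 0.22356 m
A 0.2 × 620 × 1.7×10⁻⁴ = 0.02108 m
A total: 0.27998 m
B Layer 1: 0.57 × 290 × 1.1×10⁻⁴ = 0.018183 m
B Layer 2: 1.4×10⁻⁴ × 0.25 × 180 = 0.00630 m
B total: 0.024483 m
Difference: 0.27998 − 0.024483 = 0.255497 m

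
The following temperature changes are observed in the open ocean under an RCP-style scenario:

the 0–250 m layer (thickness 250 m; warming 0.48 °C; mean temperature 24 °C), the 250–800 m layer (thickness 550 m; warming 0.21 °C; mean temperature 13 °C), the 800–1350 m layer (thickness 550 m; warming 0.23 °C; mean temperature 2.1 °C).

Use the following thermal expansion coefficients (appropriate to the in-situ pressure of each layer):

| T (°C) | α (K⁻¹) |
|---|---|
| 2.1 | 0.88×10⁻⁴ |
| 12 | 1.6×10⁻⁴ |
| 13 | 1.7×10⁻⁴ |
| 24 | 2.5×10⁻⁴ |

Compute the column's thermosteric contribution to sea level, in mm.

Layer 1 at 24 °C → α = 2.5×10⁻⁴ K⁻¹
Layer 2 at 13 °C → α = 1.7×10⁻⁴ K⁻¹
Layer 3 at 2.1 °C → α = 0.88×10⁻⁴ K⁻¹
2.5×10⁻⁴ × 250 × 0.48 = 0.03000 m
550 × 1.7×10⁻⁴ × 0.21 = 0.019635 m
0.88×10⁻⁴ × 0.23 × 550 = 0.011132 m
Δh = 0.03000 + 0.019635 + 0.011132 = 0.060767 m

Δh ≈ 60.8 mm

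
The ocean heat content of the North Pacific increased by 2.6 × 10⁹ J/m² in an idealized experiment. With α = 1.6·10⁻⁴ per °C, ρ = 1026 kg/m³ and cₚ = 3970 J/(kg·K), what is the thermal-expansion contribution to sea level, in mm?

102 mm of thermosteric rise

Δh = αQ/(ρcₚ) = 1.6×10⁻⁴ × 2.6×10⁹ / (1026 × 3970) ≈ 0.10213 m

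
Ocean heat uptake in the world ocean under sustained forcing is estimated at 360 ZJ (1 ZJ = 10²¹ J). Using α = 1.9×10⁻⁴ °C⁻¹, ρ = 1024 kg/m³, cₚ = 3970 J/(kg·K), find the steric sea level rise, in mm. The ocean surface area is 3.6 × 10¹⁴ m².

Per unit area: Q = 360×10²¹ / (3.6×10¹⁴) = 1×10⁹ J/m²
Δh = αQ/(ρcₚ) = 1.9×10⁻⁴ × 1×10⁹ / (1024 × 3970) ≈ 0.046737 m

about 46.7 mm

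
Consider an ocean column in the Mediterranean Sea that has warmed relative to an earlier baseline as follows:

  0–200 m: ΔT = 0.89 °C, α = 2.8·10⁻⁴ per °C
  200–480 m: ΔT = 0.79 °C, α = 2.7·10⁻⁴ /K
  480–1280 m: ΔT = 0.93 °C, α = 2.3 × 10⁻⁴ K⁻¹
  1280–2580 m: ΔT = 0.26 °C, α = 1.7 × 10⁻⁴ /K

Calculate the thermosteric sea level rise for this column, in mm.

338 mm of thermosteric rise

Layer 1: 0.89 × 200 × 2.8×10⁻⁴ = 0.04984 m
2.7×10⁻⁴ × 280 × 0.79 = 0.059724 m
Layer 3: 800 × 2.3×10⁻⁴ × 0.93 = 0.17112 m
1300 × 1.7×10⁻⁴ × 0.26 = 0.05746 m
Δh = 0.04984 + 0.059724 + 0.17112 + 0.05746 = 0.338144 m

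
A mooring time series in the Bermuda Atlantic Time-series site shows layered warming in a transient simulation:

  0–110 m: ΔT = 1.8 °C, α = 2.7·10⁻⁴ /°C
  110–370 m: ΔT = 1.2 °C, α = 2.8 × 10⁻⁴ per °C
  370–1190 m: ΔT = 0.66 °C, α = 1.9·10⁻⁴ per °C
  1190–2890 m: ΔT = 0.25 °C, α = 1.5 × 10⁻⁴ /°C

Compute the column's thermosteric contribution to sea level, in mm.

0–110 m: 2.7×10⁻⁴ × 110 × 1.8 = 0.05346 m
110–370 m: 260 × 1.2 × 2.8×10⁻⁴ = 0.08736 m
0.66 × 820 × 1.9×10⁻⁴ = 0.102828 m
1190–2890 m: 1.5×10⁻⁴ × 0.25 × 1700 = 0.06375 m
Δh = 0.05346 + 0.08736 + 0.102828 + 0.06375 = 0.307398 m

Δh ≈ 307 mm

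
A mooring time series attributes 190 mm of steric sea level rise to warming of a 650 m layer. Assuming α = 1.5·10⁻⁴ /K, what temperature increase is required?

about 1.95 °C

ΔT = Δh/(αH) = 0.19 / (1.5×10⁻⁴ × 650) ≈ 1.949 °C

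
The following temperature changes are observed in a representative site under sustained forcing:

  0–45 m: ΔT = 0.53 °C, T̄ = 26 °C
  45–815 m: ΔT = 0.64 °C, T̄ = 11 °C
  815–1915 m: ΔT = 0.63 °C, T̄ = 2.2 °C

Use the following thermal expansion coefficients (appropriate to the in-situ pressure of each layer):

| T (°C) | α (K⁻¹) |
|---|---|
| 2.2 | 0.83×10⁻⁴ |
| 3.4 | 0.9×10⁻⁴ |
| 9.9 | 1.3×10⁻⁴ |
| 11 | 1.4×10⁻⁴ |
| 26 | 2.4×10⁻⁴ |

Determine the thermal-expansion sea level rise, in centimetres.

Layer 1 at 26 °C → α = 2.4×10⁻⁴ K⁻¹
Layer 2 at 11 °C → α = 1.4×10⁻⁴ K⁻¹
Layer 3 at 2.2 °C → α = 0.83×10⁻⁴ K⁻¹
45 × 0.53 × 2.4×10⁻⁴ = 0.005724 m
45–815 m: 770 × 1.4×10⁻⁴ × 0.64 = 0.068992 m
815–1915 m: 1100 × 0.83×10⁻⁴ × 0.63 = 0.057519 m
Δh = 0.005724 + 0.068992 + 0.057519 = 0.132235 m

Δh ≈ 13 cm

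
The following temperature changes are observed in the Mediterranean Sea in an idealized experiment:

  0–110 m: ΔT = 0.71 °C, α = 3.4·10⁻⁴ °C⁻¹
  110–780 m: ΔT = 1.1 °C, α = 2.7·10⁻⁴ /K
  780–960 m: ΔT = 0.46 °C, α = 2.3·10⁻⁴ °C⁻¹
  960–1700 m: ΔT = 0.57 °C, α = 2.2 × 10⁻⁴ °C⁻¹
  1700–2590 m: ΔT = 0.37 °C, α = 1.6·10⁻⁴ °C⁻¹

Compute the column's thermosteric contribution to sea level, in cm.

39.0 cm

0–110 m: 110 × 0.71 × 3.4×10⁻⁴ = 0.026554 m
Layer 2: 2.7×10⁻⁴ × 1.1 × 670 = 0.19899 m
2.3×10⁻⁴ × 180 × 0.46 = 0.019044 m
0.57 × 2.2×10⁻⁴ × 740 = 0.092796 m
1700–2590 m: 1.6×10⁻⁴ × 890 × 0.37 = 0.052688 m
Δh = 0.026554 + 0.19899 + 0.019044 + 0.092796 + 0.052688 = 0.390072 m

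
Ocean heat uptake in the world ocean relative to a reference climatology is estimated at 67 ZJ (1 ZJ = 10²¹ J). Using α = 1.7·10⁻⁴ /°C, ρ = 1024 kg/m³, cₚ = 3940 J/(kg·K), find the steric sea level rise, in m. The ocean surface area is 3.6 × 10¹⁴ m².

Per unit area: Q = 67×10²¹ / (3.6×10¹⁴) ≈ 1.861×10⁸ J/m²
Δh = αQ/(ρcₚ) = 1.7×10⁻⁴ × 1.861×10⁸ / (1024 × 3940) ≈ 0.0078415 m

0.00784 m of thermosteric rise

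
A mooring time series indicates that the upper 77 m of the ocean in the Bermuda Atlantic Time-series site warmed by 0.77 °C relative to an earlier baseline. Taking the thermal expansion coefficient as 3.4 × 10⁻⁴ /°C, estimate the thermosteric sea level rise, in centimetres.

Δh = αΔT·H = 3.4×10⁻⁴ × 0.77 × 77 = 0.0201586 m

2.0 cm of thermosteric rise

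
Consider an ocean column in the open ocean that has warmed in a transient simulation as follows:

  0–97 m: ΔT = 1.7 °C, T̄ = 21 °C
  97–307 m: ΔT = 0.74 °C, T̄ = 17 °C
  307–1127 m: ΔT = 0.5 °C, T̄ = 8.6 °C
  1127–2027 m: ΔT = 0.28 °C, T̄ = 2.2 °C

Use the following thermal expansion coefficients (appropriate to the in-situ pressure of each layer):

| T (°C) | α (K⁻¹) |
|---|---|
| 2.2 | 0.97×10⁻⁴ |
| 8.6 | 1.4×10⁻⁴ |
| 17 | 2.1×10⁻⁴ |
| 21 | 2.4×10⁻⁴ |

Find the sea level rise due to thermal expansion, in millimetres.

Δh ≈ 154 mm

Layer 1 at 21 °C → α = 2.4×10⁻⁴ K⁻¹
Layer 2 at 17 °C → α = 2.1×10⁻⁴ K⁻¹
Layer 3 at 8.6 °C → α = 1.4×10⁻⁴ K⁻¹
Layer 4 at 2.2 °C → α = 0.97×10⁻⁴ K⁻¹
Layer 1: 2.4×10⁻⁴ × 1.7 × 97 = 0.039576 m
Layer 2: 210 × 2.1×10⁻⁴ × 0.74 = 0.032634 m
307–1127 m: 0.5 × 820 × 1.4×10⁻⁴ = 0.05740 m
1127–2027 m: 0.28 × 900 × 0.97×10⁻⁴ = 0.024444 m
Δh = 0.039576 + 0.032634 + 0.05740 + 0.024444 = 0.154054 m ≈ 154 mm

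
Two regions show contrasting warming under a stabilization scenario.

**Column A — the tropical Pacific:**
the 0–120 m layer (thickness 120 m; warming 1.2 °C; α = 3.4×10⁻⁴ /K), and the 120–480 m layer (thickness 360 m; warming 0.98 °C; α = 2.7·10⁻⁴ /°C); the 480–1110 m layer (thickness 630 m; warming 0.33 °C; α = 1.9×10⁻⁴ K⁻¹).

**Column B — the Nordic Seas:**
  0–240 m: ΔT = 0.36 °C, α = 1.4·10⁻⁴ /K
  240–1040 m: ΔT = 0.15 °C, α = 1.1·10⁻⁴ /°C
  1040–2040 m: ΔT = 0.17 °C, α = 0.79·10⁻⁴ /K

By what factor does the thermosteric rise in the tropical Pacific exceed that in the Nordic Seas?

A 0–120 m: 3.4×10⁻⁴ × 120 × 1.2 = 0.04896 m
A Layer 2: 0.98 × 2.7×10⁻⁴ × 360 = 0.095256 m
A 630 × 1.9×10⁻⁴ × 0.33 = 0.039501 m
A total: 0.183717 m
B Layer 1: 240 × 1.4×10⁻⁴ × 0.36 = 0.012096 m
B 800 × 0.15 × 1.1×10⁻⁴ = 0.01320 m
B 1040–2040 m: 0.17 × 1000 × 0.79×10⁻⁴ = 0.01343 m
B total: 0.038726 m
Ratio: 0.183717 / 0.038726 ≈ 4.744

≈ 4.7×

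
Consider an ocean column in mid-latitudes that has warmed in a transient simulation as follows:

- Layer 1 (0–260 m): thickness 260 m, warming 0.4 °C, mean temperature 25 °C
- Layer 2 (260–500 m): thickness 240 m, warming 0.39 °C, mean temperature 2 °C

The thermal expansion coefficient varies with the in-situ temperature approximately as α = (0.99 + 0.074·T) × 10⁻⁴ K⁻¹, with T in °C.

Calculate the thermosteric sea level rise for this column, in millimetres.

Layer 1: α = (0.99 + 0.074×25)×10⁻⁴ = 2.84×10⁻⁴ K⁻¹
Layer 2: α = (0.99 + 0.074×2)×10⁻⁴ = 1.138×10⁻⁴ K⁻¹
0–260 m: 0.4 × 2.84×10⁻⁴ × 260 = 0.029536 m
Layer 2: 0.39 × 1.138×10⁻⁴ × 240 = 0.01065168 m
Δh = 0.029536 + 0.01065168 = 0.04018768 m

40.2 mm of thermosteric rise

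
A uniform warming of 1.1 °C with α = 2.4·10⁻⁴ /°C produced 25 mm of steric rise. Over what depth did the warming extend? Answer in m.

H = Δh/(αΔT) = 0.025 / (2.4×10⁻⁴ × 1.1) ≈ 94.70 m

94.7 m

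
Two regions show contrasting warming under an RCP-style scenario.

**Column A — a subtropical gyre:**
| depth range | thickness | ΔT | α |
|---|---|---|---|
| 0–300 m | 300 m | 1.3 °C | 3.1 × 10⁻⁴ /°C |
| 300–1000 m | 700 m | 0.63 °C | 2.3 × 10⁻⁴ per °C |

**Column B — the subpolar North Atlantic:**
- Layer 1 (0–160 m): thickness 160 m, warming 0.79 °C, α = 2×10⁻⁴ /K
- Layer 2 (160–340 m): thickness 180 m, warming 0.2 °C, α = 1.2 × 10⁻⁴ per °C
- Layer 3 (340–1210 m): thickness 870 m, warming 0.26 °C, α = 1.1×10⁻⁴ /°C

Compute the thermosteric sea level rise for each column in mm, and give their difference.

A Layer 1: 1.3 × 300 × 3.1×10⁻⁴ = 0.12090 m
A Layer 2: 2.3×10⁻⁴ × 700 × 0.63 = 0.10143 m
A total: 0.22233 m
B Layer 1: 0.79 × 160 × 2×10⁻⁴ = 0.02528 m
B Layer 2: 0.2 × 180 × 1.2×10⁻⁴ = 0.00432 m
B 340–1210 m: 870 × 1.1×10⁻⁴ × 0.26 = 0.024882 m
B total: 0.054482 m
Difference: 0.22233 − 0.054482 = 0.167848 m

Δh_A ≈ 220 mm, Δh_B ≈ 54 mm; difference ≈ 170 mm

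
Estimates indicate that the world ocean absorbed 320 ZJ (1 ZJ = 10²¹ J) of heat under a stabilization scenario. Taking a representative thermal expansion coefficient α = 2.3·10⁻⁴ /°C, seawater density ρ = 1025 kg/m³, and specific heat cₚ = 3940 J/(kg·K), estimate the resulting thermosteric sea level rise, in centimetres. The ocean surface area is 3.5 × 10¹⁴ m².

Δh ≈ 5.2 cm

Per unit area: Q = 320×10²¹ / (3.5×10¹⁴) ≈ 9.143×10⁸ J/m²
Δh = αQ/(ρcₚ) = 2.3×10⁻⁴ × 9.143×10⁸ / (1025 × 3940) ≈ 0.052071 m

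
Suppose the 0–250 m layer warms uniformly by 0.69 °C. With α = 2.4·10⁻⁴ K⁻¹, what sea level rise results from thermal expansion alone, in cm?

Δh = αΔT·H = 2.4×10⁻⁴ × 0.69 × 250 = 0.04140 m

about 4.1 cm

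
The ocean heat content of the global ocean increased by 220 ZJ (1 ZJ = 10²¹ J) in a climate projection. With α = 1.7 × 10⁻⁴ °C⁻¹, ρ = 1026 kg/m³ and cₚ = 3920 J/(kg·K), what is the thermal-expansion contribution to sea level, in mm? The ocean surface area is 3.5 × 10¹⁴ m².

Per unit area: Q = 220×10²¹ / (3.5×10¹⁴) ≈ 6.286×10⁸ J/m²
Δh = αQ/(ρcₚ) = 1.7×10⁻⁴ × 6.286×10⁸ / (1026 × 3920) ≈ 0.02657 m

Δh ≈ 26.6 mm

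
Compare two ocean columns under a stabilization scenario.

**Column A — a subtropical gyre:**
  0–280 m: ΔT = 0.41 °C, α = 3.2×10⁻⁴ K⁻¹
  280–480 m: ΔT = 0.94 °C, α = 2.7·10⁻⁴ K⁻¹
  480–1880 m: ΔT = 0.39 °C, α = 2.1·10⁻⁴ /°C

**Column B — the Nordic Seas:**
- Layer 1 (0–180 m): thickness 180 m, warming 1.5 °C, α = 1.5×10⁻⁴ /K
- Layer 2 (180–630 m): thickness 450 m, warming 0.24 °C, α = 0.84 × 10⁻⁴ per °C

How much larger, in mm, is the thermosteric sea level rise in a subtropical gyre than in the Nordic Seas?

A 0.41 × 3.2×10⁻⁴ × 280 = 0.036736 m
A 0.94 × 200 × 2.7×10⁻⁴ = 0.05076 m
A 2.1×10⁻⁴ × 0.39 × 1400 = 0.11466 m
A total: 0.202156 m
B Layer 1: 1.5×10⁻⁴ × 1.5 × 180 = 0.04050 m
B Layer 2: 450 × 0.24 × 0.84×10⁻⁴ = 0.009072 m
B total: 0.049572 m
Difference: 0.202156 − 0.049572 = 0.152584 m

Δh_A − Δh_B ≈ 153 mm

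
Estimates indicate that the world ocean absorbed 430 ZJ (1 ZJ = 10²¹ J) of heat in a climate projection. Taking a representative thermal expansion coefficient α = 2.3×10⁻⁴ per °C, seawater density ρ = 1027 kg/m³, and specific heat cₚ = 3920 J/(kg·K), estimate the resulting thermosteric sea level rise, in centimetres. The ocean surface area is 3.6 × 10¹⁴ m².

Per unit area: Q = 430×10²¹ / (3.6×10¹⁴) ≈ 1.194×10⁹ J/m²
Δh = αQ/(ρcₚ) = 2.3×10⁻⁴ × 1.194×10⁹ / (1027 × 3920) ≈ 0.068214 m

Δh ≈ 6.8 cm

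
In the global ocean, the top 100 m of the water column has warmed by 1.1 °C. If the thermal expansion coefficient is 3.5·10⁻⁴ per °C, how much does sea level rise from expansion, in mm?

Δh = αΔT·H = 3.5×10⁻⁴ × 1.1 × 100 = 0.03850 m

Δh = 39 mm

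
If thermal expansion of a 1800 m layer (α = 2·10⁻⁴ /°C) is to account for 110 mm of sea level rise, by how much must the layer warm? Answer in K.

about 0.31 K

ΔT = Δh/(αH) = 0.11 / (2×10⁻⁴ × 1800) ≈ 0.3056 K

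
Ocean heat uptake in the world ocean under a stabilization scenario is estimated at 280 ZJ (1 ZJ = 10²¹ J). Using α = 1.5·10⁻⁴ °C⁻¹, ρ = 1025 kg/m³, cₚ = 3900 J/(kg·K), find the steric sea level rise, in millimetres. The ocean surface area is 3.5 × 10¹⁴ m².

Per unit area: Q = 280×10²¹ / (3.5×10¹⁴) = 8×10⁸ J/m²
Δh = αQ/(ρcₚ) = 1.5×10⁻⁴ × 8×10⁸ / (1025 × 3900) ≈ 0.030019 m

Δh ≈ 30.0 mm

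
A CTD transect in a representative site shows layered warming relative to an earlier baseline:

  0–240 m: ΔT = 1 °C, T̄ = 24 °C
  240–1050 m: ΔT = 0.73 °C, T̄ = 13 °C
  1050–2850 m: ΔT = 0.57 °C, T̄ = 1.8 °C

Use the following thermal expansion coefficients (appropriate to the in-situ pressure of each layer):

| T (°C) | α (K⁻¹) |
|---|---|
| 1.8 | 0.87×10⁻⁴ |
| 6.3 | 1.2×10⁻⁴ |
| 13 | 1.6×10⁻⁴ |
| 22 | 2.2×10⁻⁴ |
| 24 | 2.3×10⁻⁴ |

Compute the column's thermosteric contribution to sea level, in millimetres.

239 mm of thermosteric rise

Layer 1 at 24 °C → α = 2.3×10⁻⁴ K⁻¹
Layer 2 at 13 °C → α = 1.6×10⁻⁴ K⁻¹
Layer 3 at 1.8 °C → α = 0.87×10⁻⁴ K⁻¹
Layer 1: 1 × 2.3×10⁻⁴ × 240 = 0.05520 m
240–1050 m: 810 × 0.73 × 1.6×10⁻⁴ = 0.094608 m
1050–2850 m: 0.57 × 0.87×10⁻⁴ × 1800 = 0.089262 m
Δh = 0.05520 + 0.094608 + 0.089262 = 0.23907 m ≈ 239 mm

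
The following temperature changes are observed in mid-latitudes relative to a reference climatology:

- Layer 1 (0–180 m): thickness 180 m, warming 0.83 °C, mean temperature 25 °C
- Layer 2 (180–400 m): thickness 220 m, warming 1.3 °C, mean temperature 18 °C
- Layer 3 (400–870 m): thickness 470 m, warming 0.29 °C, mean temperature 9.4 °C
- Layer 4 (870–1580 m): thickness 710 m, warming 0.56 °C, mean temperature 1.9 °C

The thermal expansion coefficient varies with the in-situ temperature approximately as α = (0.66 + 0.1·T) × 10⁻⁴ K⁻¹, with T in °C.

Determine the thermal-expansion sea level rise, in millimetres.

Layer 1: α = (0.66 + 0.1×25)×10⁻⁴ = 3.16×10⁻⁴ K⁻¹
Layer 2: α = (0.66 + 0.1×18)×10⁻⁴ = 2.46×10⁻⁴ K⁻¹
Layer 3: α = (0.66 + 0.1×9.4)×10⁻⁴ = 1.6×10⁻⁴ K⁻¹
Layer 4: α = (0.66 + 0.1×1.9)×10⁻⁴ = 0.85×10⁻⁴ K⁻¹
Layer 1: 3.16×10⁻⁴ × 0.83 × 180 = 0.0472104 m
180–400 m: 220 × 2.46×10⁻⁴ × 1.3 = 0.070356 m
0.29 × 470 × 1.6×10⁻⁴ = 0.021808 m
Layer 4: 0.56 × 0.85×10⁻⁴ × 710 = 0.033796 m
Δh = 0.0472104 + 0.070356 + 0.021808 + 0.033796 = 0.1731704 m ≈ 173 mm

Δh = 173 mm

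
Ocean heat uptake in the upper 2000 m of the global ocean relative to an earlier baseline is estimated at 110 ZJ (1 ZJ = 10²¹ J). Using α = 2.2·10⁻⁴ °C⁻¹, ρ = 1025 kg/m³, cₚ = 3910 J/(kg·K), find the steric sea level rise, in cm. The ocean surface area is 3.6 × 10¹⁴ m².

Per unit area: Q = 110×10²¹ / (3.6×10¹⁴) ≈ 3.056×10⁸ J/m²
Δh = αQ/(ρcₚ) = 2.2×10⁻⁴ × 3.056×10⁸ / (1025 × 3910) ≈ 0.016775 m

1.68 cm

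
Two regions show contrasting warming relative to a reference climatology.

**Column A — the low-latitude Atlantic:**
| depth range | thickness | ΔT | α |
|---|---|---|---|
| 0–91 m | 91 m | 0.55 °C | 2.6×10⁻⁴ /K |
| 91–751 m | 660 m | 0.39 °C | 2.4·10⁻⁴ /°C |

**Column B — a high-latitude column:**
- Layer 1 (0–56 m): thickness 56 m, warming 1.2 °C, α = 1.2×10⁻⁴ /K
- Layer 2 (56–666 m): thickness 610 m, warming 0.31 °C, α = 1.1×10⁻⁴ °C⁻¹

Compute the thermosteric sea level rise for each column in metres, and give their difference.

A 0–91 m: 91 × 2.6×10⁻⁴ × 0.55 = 0.013013 m
A 660 × 2.4×10⁻⁴ × 0.39 = 0.061776 m
A total: 0.074789 m
B 0–56 m: 56 × 1.2×10⁻⁴ × 1.2 = 0.008064 m
B 56–666 m: 610 × 0.31 × 1.1×10⁻⁴ = 0.020801 m
B total: 0.028865 m
Difference: 0.074789 − 0.028865 = 0.045924 m

A: 0.0748 m; B: 0.0289 m; difference 0.0459 m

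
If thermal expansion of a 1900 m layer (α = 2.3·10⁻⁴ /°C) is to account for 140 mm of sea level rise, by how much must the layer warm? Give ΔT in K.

about 0.320 K

ΔT = Δh/(αH) = 0.14 / (2.3×10⁻⁴ × 1900) ≈ 0.3204 K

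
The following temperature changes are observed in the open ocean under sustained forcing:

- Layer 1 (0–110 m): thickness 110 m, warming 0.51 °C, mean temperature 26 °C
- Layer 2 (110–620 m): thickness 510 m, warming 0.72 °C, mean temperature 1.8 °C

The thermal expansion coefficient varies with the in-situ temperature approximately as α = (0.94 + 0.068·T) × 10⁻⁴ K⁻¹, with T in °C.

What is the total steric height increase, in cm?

Δh = 5.42 cm

Layer 1: α = (0.94 + 0.068×26)×10⁻⁴ = 2.708×10⁻⁴ K⁻¹
Layer 2: α = (0.94 + 0.068×1.8)×10⁻⁴ = 1.0624×10⁻⁴ K⁻¹
Layer 1: 0.51 × 2.708×10⁻⁴ × 110 = 0.01519188 m
110–620 m: 510 × 1.0624×10⁻⁴ × 0.72 = 0.039011328 m
Δh = 0.01519188 + 0.039011328 = 0.054203208 m ≈ 5.42 cm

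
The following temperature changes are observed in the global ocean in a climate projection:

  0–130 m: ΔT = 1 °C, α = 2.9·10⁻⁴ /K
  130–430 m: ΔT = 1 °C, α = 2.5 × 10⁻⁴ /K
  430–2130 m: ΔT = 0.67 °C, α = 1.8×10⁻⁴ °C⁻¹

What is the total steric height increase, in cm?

0–130 m: 1 × 130 × 2.9×10⁻⁴ = 0.03770 m
Layer 2: 2.5×10⁻⁴ × 1 × 300 = 0.07500 m
Layer 3: 1700 × 0.67 × 1.8×10⁻⁴ = 0.20502 m
Δh = 0.03770 + 0.07500 + 0.20502 = 0.31772 m ≈ 32 cm

32 cm of thermosteric rise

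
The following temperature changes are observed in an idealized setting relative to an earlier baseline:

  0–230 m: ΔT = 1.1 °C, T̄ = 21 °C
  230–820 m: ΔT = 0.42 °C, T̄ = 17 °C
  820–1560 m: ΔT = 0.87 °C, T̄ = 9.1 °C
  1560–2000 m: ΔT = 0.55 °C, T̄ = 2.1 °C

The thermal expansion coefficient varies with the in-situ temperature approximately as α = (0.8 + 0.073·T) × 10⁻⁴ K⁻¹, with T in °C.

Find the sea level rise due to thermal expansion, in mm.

Layer 1: α = (0.8 + 0.073×21)×10⁻⁴ = 2.333×10⁻⁴ K⁻¹
Layer 2: α = (0.8 + 0.073×17)×10⁻⁴ = 2.041×10⁻⁴ K⁻¹
Layer 3: α = (0.8 + 0.073×9.1)×10⁻⁴ = 1.4643×10⁻⁴ K⁻¹
Layer 4: α = (0.8 + 0.073×2.1)×10⁻⁴ = 0.9533×10⁻⁴ K⁻¹
Layer 1: 1.1 × 2.333×10⁻⁴ × 230 = 0.0590249 m
0.42 × 2.041×10⁻⁴ × 590 = 0.05057598 m
Layer 3: 0.87 × 740 × 1.4643×10⁻⁴ = 0.094271634 m
440 × 0.55 × 0.9533×10⁻⁴ = 0.02306986 m
Δh = 0.0590249 + 0.05057598 + 0.094271634 + 0.02306986 = 0.226942374 m ≈ 227 mm

Δh ≈ 227 mm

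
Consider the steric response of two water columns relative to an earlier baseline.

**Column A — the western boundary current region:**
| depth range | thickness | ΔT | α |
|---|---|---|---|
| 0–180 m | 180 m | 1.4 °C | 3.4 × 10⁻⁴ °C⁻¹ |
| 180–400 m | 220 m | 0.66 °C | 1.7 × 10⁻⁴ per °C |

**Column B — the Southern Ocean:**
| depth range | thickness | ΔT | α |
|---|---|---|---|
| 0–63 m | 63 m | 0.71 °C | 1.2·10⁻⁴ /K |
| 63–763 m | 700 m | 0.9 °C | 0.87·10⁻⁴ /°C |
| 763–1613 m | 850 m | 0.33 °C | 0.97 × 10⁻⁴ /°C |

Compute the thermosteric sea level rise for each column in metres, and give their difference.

A Layer 1: 1.4 × 3.4×10⁻⁴ × 180 = 0.08568 m
A 180–400 m: 0.66 × 1.7×10⁻⁴ × 220 = 0.024684 m
A total: 0.110364 m
B 0–63 m: 1.2×10⁻⁴ × 0.71 × 63 = 0.0053676 m
B Layer 2: 700 × 0.87×10⁻⁴ × 0.9 = 0.05481 m
B 850 × 0.33 × 0.97×10⁻⁴ = 0.0272085 m
B total: 0.0873861 m
Difference: 0.110364 − 0.0873861 = 0.0229779 m

Δh_A ≈ 0.110 m, Δh_B ≈ 0.0874 m; difference ≈ 0.0230 m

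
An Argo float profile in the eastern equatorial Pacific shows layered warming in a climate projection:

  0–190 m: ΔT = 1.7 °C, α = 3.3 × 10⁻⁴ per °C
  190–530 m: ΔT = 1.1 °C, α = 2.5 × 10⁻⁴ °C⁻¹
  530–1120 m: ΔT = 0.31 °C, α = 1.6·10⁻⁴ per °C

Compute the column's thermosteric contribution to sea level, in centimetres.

22.9 cm

Layer 1: 3.3×10⁻⁴ × 1.7 × 190 = 0.10659 m
190–530 m: 1.1 × 340 × 2.5×10⁻⁴ = 0.09350 m
Layer 3: 590 × 1.6×10⁻⁴ × 0.31 = 0.029264 m
Δh = 0.10659 + 0.09350 + 0.029264 = 0.229354 m ≈ 22.9 cm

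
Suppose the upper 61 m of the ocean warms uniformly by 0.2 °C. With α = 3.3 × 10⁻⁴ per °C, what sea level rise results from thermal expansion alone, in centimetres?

0.403 cm of thermosteric rise

Δh = αΔT·H = 3.3×10⁻⁴ × 0.2 × 61 = 0.004026 m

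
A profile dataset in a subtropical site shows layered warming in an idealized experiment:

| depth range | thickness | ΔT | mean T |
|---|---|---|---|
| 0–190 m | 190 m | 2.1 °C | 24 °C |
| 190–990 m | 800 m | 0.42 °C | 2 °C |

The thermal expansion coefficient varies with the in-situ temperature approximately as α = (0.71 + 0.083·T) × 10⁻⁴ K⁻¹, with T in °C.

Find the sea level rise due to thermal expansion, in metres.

0.137 m of thermosteric rise

Layer 1: α = (0.71 + 0.083×24)×10⁻⁴ = 2.702×10⁻⁴ K⁻¹
Layer 2: α = (0.71 + 0.083×2)×10⁻⁴ = 0.876×10⁻⁴ K⁻¹
Layer 1: 2.702×10⁻⁴ × 190 × 2.1 = 0.1078098 m
190–990 m: 0.42 × 0.876×10⁻⁴ × 800 = 0.0294336 m
Δh = 0.1078098 + 0.0294336 = 0.1372434 m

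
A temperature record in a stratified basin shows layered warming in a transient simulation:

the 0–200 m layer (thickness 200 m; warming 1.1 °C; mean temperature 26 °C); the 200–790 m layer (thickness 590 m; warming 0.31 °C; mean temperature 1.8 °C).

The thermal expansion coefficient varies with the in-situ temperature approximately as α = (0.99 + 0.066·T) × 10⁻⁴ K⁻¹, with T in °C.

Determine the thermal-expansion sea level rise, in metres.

Layer 1: α = (0.99 + 0.066×26)×10⁻⁴ = 2.706×10⁻⁴ K⁻¹
Layer 2: α = (0.99 + 0.066×1.8)×10⁻⁴ = 1.1088×10⁻⁴ K⁻¹
0–200 m: 2.706×10⁻⁴ × 1.1 × 200 = 0.059532 m
Layer 2: 0.31 × 1.1088×10⁻⁴ × 590 = 0.020279952 m
Δh = 0.059532 + 0.020279952 = 0.079811952 m

Δh ≈ 0.0798 m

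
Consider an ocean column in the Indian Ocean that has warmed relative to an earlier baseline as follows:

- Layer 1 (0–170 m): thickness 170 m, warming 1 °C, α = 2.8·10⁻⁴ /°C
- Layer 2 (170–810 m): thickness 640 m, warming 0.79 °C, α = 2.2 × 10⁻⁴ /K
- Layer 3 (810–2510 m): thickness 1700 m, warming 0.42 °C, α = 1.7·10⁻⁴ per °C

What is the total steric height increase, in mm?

0–170 m: 170 × 1 × 2.8×10⁻⁴ = 0.04760 m
170–810 m: 2.2×10⁻⁴ × 0.79 × 640 = 0.111232 m
0.42 × 1.7×10⁻⁴ × 1700 = 0.12138 m
Δh = 0.04760 + 0.111232 + 0.12138 = 0.280212 m

about 280 mm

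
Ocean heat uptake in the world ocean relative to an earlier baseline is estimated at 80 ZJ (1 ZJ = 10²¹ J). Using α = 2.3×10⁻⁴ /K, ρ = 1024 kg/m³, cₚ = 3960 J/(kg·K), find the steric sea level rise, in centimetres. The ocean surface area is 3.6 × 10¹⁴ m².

Per unit area: Q = 80×10²¹ / (3.6×10¹⁴) ≈ 2.222×10⁸ J/m²
Δh = αQ/(ρcₚ) = 2.3×10⁻⁴ × 2.222×10⁸ / (1024 × 3960) ≈ 0.012603 m

1.3 cm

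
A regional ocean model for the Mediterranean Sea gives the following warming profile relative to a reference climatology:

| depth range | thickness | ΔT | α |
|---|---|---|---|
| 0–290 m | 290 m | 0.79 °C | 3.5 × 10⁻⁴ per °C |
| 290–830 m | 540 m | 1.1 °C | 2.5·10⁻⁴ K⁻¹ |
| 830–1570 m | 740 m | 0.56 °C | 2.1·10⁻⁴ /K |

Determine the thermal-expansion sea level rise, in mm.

0.79 × 290 × 3.5×10⁻⁴ = 0.080185 m
1.1 × 2.5×10⁻⁴ × 540 = 0.14850 m
Layer 3: 740 × 0.56 × 2.1×10⁻⁴ = 0.087024 m
Δh = 0.080185 + 0.14850 + 0.087024 = 0.315709 m

316 mm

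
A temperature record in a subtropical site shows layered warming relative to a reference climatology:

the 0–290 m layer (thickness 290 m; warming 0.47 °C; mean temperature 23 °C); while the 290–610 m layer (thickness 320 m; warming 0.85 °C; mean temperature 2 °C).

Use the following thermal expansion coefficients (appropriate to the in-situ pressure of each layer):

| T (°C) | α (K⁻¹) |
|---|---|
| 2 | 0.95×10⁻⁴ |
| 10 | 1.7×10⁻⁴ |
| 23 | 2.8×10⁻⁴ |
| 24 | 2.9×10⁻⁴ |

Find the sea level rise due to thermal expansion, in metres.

Layer 1 at 23 °C → α = 2.8×10⁻⁴ K⁻¹
Layer 2 at 2 °C → α = 0.95×10⁻⁴ K⁻¹
Layer 1: 2.8×10⁻⁴ × 0.47 × 290 = 0.038164 m
290–610 m: 0.85 × 320 × 0.95×10⁻⁴ = 0.02584 m
Δh = 0.038164 + 0.02584 = 0.064004 m ≈ 0.0640 m

about 0.0640 m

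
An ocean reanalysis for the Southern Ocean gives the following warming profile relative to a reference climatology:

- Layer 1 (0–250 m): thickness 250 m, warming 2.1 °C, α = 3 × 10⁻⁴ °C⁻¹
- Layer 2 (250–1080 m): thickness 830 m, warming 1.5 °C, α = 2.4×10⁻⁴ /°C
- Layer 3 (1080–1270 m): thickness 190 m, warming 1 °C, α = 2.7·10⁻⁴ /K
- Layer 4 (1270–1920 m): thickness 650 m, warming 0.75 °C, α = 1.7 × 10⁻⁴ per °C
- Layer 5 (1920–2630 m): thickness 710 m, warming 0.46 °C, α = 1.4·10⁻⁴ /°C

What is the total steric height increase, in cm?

Layer 1: 250 × 2.1 × 3×10⁻⁴ = 0.15750 m
250–1080 m: 830 × 2.4×10⁻⁴ × 1.5 = 0.29880 m
190 × 1 × 2.7×10⁻⁴ = 0.05130 m
Layer 4: 650 × 1.7×10⁻⁴ × 0.75 = 0.082875 m
0.46 × 710 × 1.4×10⁻⁴ = 0.045724 m
Δh = 0.15750 + 0.29880 + 0.05130 + 0.082875 + 0.045724 = 0.636199 m

Δh ≈ 64 cm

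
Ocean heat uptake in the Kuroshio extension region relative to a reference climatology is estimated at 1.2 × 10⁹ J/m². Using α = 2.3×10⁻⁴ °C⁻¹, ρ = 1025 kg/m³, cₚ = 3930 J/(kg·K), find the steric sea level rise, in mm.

Δh = αQ/(ρcₚ) = 2.3×10⁻⁴ × 1.2×10⁹ / (1025 × 3930) ≈ 0.068516 m

68.5 mm of thermosteric rise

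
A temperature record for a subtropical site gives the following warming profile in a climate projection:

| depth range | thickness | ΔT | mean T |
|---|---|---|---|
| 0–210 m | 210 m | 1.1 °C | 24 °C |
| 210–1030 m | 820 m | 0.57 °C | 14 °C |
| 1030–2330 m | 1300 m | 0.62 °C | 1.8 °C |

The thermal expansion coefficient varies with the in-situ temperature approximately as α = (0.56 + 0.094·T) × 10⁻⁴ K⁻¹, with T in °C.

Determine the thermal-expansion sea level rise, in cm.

Layer 1: α = (0.56 + 0.094×24)×10⁻⁴ = 2.816×10⁻⁴ K⁻¹
Layer 2: α = (0.56 + 0.094×14)×10⁻⁴ = 1.876×10⁻⁴ K⁻¹
Layer 3: α = (0.56 + 0.094×1.8)×10⁻⁴ = 0.7292×10⁻⁴ K⁻¹
210 × 1.1 × 2.816×10⁻⁴ = 0.0650496 m
0.57 × 820 × 1.876×10⁻⁴ = 0.08768424 m
Layer 3: 0.62 × 1300 × 0.7292×10⁻⁴ = 0.05877352 m
Δh = 0.0650496 + 0.08768424 + 0.05877352 = 0.21150736 m

Δh = 21 cm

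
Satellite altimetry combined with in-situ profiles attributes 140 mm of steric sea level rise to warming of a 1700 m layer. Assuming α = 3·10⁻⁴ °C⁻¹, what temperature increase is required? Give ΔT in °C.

ΔT = Δh/(αH) = 0.14 / (3×10⁻⁴ × 1700) ≈ 0.2745 °C

about 0.275 °C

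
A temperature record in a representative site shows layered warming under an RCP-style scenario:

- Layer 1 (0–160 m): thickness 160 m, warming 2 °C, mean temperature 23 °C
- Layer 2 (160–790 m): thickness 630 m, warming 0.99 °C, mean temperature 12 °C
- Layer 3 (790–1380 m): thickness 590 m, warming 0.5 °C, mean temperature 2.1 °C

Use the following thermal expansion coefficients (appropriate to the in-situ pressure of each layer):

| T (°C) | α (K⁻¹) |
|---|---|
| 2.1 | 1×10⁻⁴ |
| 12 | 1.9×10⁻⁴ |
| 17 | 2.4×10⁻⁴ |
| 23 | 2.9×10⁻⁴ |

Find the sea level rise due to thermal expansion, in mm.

Δh = 241 mm

Layer 1 at 23 °C → α = 2.9×10⁻⁴ K⁻¹
Layer 2 at 12 °C → α = 1.9×10⁻⁴ K⁻¹
Layer 3 at 2.1 °C → α = 1×10⁻⁴ K⁻¹
2 × 160 × 2.9×10⁻⁴ = 0.09280 m
630 × 0.99 × 1.9×10⁻⁴ = 0.118503 m
0.5 × 1×10⁻⁴ × 590 = 0.02950 m
Δh = 0.09280 + 0.118503 + 0.02950 = 0.240803 m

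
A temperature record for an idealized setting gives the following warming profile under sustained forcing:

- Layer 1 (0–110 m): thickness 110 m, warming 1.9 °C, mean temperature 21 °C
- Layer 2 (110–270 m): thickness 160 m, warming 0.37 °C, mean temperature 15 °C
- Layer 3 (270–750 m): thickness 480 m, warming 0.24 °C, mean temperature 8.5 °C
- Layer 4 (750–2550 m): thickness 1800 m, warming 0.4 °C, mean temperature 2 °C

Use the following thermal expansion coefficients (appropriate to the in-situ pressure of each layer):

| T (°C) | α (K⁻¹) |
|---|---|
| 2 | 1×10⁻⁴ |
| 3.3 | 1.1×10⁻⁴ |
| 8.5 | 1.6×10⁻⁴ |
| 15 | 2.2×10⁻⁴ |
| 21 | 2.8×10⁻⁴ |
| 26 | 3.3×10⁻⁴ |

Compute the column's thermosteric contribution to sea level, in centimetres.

Layer 1 at 21 °C → α = 2.8×10⁻⁴ K⁻¹
Layer 2 at 15 °C → α = 2.2×10⁻⁴ K⁻¹
Layer 3 at 8.5 °C → α = 1.6×10⁻⁴ K⁻¹
Layer 4 at 2 °C → α = 1×10⁻⁴ K⁻¹
1.9 × 110 × 2.8×10⁻⁴ = 0.05852 m
Layer 2: 160 × 0.37 × 2.2×10⁻⁴ = 0.013024 m
270–750 m: 1.6×10⁻⁴ × 0.24 × 480 = 0.018432 m
750–2550 m: 0.4 × 1800 × 1×10⁻⁴ = 0.07200 m
Δh = 0.05852 + 0.013024 + 0.018432 + 0.07200 = 0.161976 m ≈ 16.2 cm

16.2 cm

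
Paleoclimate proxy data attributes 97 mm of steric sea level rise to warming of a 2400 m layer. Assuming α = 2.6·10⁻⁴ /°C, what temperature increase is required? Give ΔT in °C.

ΔT ≈ 0.155 °C

ΔT = Δh/(αH) = 0.097 / (2.6×10⁻⁴ × 2400) ≈ 0.1554 °C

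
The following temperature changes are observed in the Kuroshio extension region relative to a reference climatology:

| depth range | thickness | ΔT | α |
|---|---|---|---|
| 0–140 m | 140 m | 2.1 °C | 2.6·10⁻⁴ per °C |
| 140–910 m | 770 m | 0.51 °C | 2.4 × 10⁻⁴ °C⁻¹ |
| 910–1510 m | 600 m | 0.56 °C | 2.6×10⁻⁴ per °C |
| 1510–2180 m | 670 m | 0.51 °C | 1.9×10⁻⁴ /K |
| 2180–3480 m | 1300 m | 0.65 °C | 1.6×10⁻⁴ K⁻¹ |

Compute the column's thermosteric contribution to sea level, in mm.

140 × 2.6×10⁻⁴ × 2.1 = 0.07644 m
140–910 m: 2.4×10⁻⁴ × 0.51 × 770 = 0.094248 m
Layer 3: 0.56 × 2.6×10⁻⁴ × 600 = 0.08736 m
670 × 0.51 × 1.9×10⁻⁴ = 0.064923 m
Layer 5: 0.65 × 1300 × 1.6×10⁻⁴ = 0.13520 m
Δh = 0.07644 + 0.094248 + 0.08736 + 0.064923 + 0.13520 = 0.458171 m

Δh = 460 mm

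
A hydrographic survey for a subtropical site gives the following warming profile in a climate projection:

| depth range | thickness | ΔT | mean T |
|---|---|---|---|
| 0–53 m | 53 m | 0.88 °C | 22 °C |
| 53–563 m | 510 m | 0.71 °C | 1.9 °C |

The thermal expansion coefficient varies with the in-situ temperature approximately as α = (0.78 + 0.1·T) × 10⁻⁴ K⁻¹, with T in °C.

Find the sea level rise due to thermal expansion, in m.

Layer 1: α = (0.78 + 0.1×22)×10⁻⁴ = 2.98×10⁻⁴ K⁻¹
Layer 2: α = (0.78 + 0.1×1.9)×10⁻⁴ = 0.97×10⁻⁴ K⁻¹
0–53 m: 2.98×10⁻⁴ × 53 × 0.88 = 0.01389872 m
Layer 2: 510 × 0.97×10⁻⁴ × 0.71 = 0.0351237 m
Δh = 0.01389872 + 0.0351237 = 0.04902242 m

Δh = 0.049 m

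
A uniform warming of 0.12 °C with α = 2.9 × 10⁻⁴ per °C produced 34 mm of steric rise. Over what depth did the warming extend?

H = Δh/(αΔT) = 0.034 / (2.9×10⁻⁴ × 0.12) ≈ 977.0 m

980 m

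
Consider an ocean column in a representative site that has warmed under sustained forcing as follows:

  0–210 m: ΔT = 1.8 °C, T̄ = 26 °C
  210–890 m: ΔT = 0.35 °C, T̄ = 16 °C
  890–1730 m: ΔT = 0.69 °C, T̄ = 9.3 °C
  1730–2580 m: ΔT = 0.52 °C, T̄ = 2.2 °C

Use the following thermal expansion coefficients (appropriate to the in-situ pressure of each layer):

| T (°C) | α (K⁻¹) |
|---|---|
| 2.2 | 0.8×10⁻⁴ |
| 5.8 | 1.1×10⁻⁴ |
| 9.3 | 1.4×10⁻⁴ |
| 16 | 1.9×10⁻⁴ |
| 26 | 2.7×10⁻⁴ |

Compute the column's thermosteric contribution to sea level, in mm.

Δh = 260 mm

Layer 1 at 26 °C → α = 2.7×10⁻⁴ K⁻¹
Layer 2 at 16 °C → α = 1.9×10⁻⁴ K⁻¹
Layer 3 at 9.3 °C → α = 1.4×10⁻⁴ K⁻¹
Layer 4 at 2.2 °C → α = 0.8×10⁻⁴ K⁻¹
0–210 m: 1.8 × 2.7×10⁻⁴ × 210 = 0.10206 m
680 × 1.9×10⁻⁴ × 0.35 = 0.04522 m
Layer 3: 840 × 0.69 × 1.4×10⁻⁴ = 0.081144 m
1730–2580 m: 850 × 0.52 × 0.8×10⁻⁴ = 0.03536 m
Δh = 0.10206 + 0.04522 + 0.081144 + 0.03536 = 0.263784 m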